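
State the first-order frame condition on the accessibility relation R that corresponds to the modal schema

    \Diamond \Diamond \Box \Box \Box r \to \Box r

This is a Sahlqvist (Geach-type) schema ◇^2□^3r → □^1◇^0r.
Minimal-valuation argument: fix x; take any y with xR^2y and any z with xR^1z. Set V(r) to the set of worlds R-reachable from y in exactly 3 steps. Then □^3r holds at y, so the antecedent holds at x; validity forces ◇^0r at z, giving a w with zR^0w and yR^3w.
First-order correspondent: \forall x \forall y \forall z ((x R^2 y \wedge xRz) \to \exists w (y R^3 w \wedge z = w)).

\forall x \forall y \forall z ((x R^2 y \wedge xRz) \to \exists w (y R^3 w \wedge z = w))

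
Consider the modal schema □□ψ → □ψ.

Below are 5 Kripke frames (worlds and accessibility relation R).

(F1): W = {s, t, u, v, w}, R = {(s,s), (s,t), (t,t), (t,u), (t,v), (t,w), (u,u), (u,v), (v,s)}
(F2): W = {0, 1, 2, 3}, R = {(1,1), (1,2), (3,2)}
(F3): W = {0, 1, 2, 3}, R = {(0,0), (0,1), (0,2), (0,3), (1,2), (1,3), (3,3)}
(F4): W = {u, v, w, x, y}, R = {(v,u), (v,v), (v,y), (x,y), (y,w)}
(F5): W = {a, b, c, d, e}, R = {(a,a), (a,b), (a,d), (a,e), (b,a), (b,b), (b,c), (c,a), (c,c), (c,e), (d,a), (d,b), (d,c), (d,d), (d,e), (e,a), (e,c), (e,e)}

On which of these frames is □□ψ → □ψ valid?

This is the axiom for density; its first-order frame correspondent is ∀x ∀y (Rxy → ∃z (Rxz ∧ Rzy)).
(F1): ✓.
(F2): fails — R32 but no z with R3z and Rz2.
(F3): fails — R12 but no z with R1z and Rz2.
(F4): fails — Ryw but no z with Ryz and Rzw.
(F5): ✓.
Valid on: (F1), (F5).

(F1), (F5)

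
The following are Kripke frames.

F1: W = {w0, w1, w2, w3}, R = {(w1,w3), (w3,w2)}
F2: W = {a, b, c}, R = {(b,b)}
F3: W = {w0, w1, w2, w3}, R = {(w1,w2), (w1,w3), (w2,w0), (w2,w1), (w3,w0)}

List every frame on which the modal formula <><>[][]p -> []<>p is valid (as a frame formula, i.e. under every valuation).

Frame correspondent (Sahlqvist): forall x forall y forall z ((x R^2 y & xRz) -> exists w (y R^2 w & zRw)) — i.e. a generalized confluence (Geach) condition.
F1: fails — w1R²w2, w1Rw3 but no w with w2R²w and w3Rw.
F2: ✓.
F3: fails — w1R²w0, w1Rw2 but no w with w0R²w and w2Rw.

F2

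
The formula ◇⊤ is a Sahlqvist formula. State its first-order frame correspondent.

◇⊤ holds at w iff w has a successor, so frame-validity of ◇⊤ is exactly seriality. Equivalently via □r → ◇r:
Suppose □r→◇r is valid. At any x set V(r)=W. Then □r at x, so ◇r at x, so x has a successor.

seriality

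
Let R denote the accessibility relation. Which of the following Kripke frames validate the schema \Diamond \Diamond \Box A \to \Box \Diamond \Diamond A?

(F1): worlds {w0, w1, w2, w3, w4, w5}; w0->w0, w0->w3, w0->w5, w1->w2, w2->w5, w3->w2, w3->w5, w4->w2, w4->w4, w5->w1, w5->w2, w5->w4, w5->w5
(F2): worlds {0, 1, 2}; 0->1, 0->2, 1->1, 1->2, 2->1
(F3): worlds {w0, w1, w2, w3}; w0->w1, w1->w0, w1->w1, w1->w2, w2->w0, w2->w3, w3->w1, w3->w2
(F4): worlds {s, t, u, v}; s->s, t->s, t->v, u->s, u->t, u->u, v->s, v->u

Frame correspondent (Sahlqvist): \forall x \forall y \forall z ((x R^2 y \wedge xRz) \to \exists w (yRw \wedge z R^2 w)) — i.e. a generalized confluence (Geach) condition.
(F1): fails — w5R²w1, w5Rw1 but no w with w1Rw and w1R²w.
(F2): ✓.
(F3): fails — w1R²w2, w1Rw2 but no w with w2Rw and w2R²w.
(F4): ✓.
Valid on: (F2), (F4).

(F2), (F4)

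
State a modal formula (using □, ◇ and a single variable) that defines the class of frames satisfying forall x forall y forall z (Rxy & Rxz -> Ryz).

◇ψ → □◇ψ

The condition is the Euclidean property. The 5 schema ◇ψ → □◇ψ defines it.
Suppose ◇ψ→□◇ψ is valid. Take Rxy, Rxz and set V(ψ)={y}. Then ◇ψ at x, so □◇ψ at x, so ◇ψ at z, so some w with Rzw has ψ; w=y, i.e. Rzy. By symmetry of the argument, Ryz.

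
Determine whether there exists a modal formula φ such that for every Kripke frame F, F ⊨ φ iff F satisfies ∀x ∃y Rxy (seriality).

Yes: it is seriality, defined by the D schema □q → ◇q.
Suppose □q→◇q is valid. At any x set V(q)=W. Then □q at x, so ◇q at x, so x has a successor.

Definable; □q → ◇q defines it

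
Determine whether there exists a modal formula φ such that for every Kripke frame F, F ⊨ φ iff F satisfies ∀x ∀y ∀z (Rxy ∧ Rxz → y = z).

Definable; ◇q → □q defines it

The condition is partial functionality. A defining modal formula is ◇q → □q.
Suppose ◇q→□q is valid. Take Rxy, Rxz and set V(q)={y}. Then ◇q at x, so □q at x, so q at z, i.e. z=y.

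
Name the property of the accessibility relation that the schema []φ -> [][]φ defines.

Suppose □φ→□□φ is valid. Take Rxy, Ryz and set V(φ)={w : Rxw}. Then □φ at x, so □□φ at x, so □φ at y, so φ at z, i.e. Rxz.

Transitivity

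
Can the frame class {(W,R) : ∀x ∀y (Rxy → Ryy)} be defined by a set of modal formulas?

Yes, by □(□r → r)

This is a Sahlqvist condition; the T□ axiom □(□r → r) defines it.
Suppose □(□r→r) is valid. Take Rxy and set V(r)={w : Ryw}. Then at y, □r holds; since □(□r→r) at x, □r→r at y, so r at y, i.e. Ryy.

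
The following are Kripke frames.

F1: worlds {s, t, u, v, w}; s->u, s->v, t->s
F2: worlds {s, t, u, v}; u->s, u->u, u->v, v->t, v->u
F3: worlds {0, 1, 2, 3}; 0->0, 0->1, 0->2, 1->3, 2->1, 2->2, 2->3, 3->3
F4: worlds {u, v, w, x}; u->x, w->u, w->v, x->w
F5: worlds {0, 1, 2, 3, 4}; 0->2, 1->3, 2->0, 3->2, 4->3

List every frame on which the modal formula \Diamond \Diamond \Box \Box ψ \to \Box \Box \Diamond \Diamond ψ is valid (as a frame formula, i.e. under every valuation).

F3, F5

The schema corresponds to a generalized confluence (Geach) condition: \forall x \forall y \forall z ((x R^2 y \wedge x R^2 z) \to \exists w (y R^2 w \wedge z R^2 w)).
F1: fails — tR²u, tR²u but no w* with uR²w* and uR²w*.
F2: fails — uR²s, uR²s but no w with sR²w and sR²w.
F3: holds.
F4: fails — xR²u, xR²v but no t with uR²t and vR²t.
F5: holds.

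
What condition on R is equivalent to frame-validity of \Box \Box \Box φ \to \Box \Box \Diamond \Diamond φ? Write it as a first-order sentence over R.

This is a Sahlqvist (Geach-type) schema ◇^0□^3φ → □^2◇^2φ.
Minimal-valuation argument: fix x; take any y with xR^0y and any z with xR^2z. Set V(φ) to the set of worlds R-reachable from y in exactly 3 steps. Then □^3φ holds at y, so the antecedent holds at x; validity forces ◇^2φ at z, giving a w with zR^2w and yR^3w.
First-order correspondent: \forall x \forall z (x R^2 z \to \exists w (x R^3 w \wedge z R^2 w)).

\forall x \forall z (x R^2 z \to \exists w (x R^3 w \wedge z R^2 w))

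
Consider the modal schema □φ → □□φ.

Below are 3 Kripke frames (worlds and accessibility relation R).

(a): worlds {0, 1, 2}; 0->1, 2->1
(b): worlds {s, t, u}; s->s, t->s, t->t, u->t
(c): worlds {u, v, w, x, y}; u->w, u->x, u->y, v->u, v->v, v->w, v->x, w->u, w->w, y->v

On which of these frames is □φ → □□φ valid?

(a)

The schema corresponds to transitivity: ∀x ∀y ∀z (Rxy ∧ Ryz → Rxz).
(a): ✓.
(b): fails — Rut and Rts but not Rus.
(c): fails — Ruw and Rwu but not Ruu.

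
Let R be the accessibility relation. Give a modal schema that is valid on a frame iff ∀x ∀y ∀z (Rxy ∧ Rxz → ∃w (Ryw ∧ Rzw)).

This is convergence; the standard corresponding axiom is .2: ◇□p → □◇p.

◇□p → □◇p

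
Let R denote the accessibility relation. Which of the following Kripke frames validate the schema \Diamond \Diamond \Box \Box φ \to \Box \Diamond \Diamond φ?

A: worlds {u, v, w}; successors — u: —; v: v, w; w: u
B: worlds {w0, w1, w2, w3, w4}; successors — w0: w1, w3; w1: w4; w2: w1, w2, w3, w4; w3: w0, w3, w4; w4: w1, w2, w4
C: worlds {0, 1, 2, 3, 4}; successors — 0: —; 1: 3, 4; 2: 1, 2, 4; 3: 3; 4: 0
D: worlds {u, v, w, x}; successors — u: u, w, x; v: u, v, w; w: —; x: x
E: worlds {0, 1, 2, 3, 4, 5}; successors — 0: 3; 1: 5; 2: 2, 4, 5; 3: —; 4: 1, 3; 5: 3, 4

Frame correspondent (Sahlqvist): \forall x \forall y \forall z ((x R^2 y \wedge xRz) \to \exists w (y R^2 w \wedge z R^2 w)) — i.e. a generalized confluence (Geach) condition.
A: fails — vR²u, vRv but no t with uR²t and vR²t.
B: ✓.
C: fails — 1R²0, 1R3 but no w with 0R²w and 3R²w.
D: fails — uR²u, uRw but no t with uR²t and wR²t.
E: fails — 1R²3, 1R5 but no w with 3R²w and 5R²w.
Valid on: B.

B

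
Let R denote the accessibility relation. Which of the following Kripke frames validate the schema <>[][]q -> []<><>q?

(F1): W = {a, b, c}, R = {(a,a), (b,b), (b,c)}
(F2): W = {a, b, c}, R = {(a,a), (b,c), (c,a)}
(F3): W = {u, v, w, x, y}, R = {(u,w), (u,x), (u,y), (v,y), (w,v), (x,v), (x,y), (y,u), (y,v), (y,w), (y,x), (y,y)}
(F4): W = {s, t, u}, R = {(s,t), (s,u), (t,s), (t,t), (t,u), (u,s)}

The schema corresponds to a generalized confluence (Geach) condition: forall x forall y forall z ((xRy & xRz) -> exists w (y R^2 w & z R^2 w)).
(F1): fails — bRb, bRc but no w with bR²w and cR²w.
(F2): condition met.
(F3): condition met.
(F4): condition met.
Valid on: (F2), (F3), (F4).

(F2), (F3), (F4)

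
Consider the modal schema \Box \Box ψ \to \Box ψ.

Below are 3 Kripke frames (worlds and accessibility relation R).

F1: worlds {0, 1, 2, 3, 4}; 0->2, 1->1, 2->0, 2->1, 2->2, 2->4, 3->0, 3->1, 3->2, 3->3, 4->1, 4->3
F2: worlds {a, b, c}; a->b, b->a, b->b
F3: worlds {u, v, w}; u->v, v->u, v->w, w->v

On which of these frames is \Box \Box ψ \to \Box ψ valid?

F1, F2

This is the axiom for density; its first-order frame correspondent is \forall x \forall y (Rxy \to \exists z (Rxz \wedge Rzy)).
F1: ✓.
F2: ✓.
F3: fails — Ruv but no z with Ruz and Rzv.
Valid on: F1, F2.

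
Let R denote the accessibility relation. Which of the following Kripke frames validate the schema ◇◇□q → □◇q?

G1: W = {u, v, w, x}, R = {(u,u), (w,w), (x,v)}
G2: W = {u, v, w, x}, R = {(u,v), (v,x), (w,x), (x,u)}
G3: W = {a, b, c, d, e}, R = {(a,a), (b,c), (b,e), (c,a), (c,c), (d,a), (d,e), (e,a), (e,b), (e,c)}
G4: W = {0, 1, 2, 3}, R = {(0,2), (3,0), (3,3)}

G1

The schema corresponds to a generalized confluence (Geach) condition: ∀x ∀y ∀z ((xR²y ∧ xRz) → ∃w (yRw ∧ zRw)).
G1: satisfies the condition.
G2: fails — uR²x, uRv but no t with xRt and vRt.
G3: fails — dR²b, dRa but no w with bRw and aRw.
G4: fails — 3R²0, 3R3 but no w with 0Rw and 3Rw.
Valid on: G1.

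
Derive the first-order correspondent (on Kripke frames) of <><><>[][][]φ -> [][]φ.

forall x forall y forall z ((x R^3 y & x R^2 z) -> exists w (y R^3 w & z = w))

This is a Sahlqvist (Geach-type) schema ◇^3□^3φ → □^2◇^0φ.
Minimal-valuation argument: fix x; take any y with xR^3y and any z with xR^2z. Set V(φ) to the set of worlds R-reachable from y in exactly 3 steps. Then □^3φ holds at y, so the antecedent holds at x; validity forces ◇^0φ at z, giving a w with zR^0w and yR^3w.
First-order correspondent: forall x forall y forall z ((x R^3 y & x R^2 z) -> exists w (y R^3 w & z = w)).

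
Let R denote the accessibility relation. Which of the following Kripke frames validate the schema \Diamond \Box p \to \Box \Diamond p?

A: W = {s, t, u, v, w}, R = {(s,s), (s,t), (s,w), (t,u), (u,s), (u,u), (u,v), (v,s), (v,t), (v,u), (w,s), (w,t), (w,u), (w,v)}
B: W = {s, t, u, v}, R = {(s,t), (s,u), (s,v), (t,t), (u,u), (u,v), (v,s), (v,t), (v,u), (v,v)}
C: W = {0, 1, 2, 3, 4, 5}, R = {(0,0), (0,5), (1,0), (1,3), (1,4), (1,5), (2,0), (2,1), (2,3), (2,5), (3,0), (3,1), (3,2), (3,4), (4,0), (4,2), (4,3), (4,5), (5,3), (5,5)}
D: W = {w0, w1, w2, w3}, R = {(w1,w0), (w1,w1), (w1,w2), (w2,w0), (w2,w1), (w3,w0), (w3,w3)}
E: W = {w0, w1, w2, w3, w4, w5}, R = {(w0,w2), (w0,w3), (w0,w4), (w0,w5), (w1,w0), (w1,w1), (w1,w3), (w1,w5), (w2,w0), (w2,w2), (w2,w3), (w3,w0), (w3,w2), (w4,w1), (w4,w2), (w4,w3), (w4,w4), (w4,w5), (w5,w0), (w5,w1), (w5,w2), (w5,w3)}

Frame correspondent (Sahlqvist): \forall x \forall y \forall z (Rxy \wedge Rxz \to \exists w (Ryw \wedge Rzw)) — i.e. convergence.
A: fails — Rss and Rst but s and t have no common successor.
B: fails — Rsu and Rst but u and t have no common successor.
C: fails — R15 and R13 but 5 and 3 have no common successor.
D: fails — Rw1w2 and Rw1w0 but w2 and w0 have no common successor.
E: holds.
Valid on: E.

E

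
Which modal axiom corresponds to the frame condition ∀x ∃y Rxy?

A defining formula is □ψ → ◇ψ (the D axiom).
Suppose □ψ→◇ψ is valid. At any x set V(ψ)=W. Then □ψ at x, so ◇ψ at x, so x has a successor.

□ψ → ◇ψ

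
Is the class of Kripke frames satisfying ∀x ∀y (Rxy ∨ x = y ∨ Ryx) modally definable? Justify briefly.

Any modally definable frame class is closed under disjoint unions.
Take 2 disjoint single-world reflexive frames: each is trivially connected, but their disjoint union has 2 worlds with no edge between distinct components, so it is not connected.
So no modal formula (or set of formulas) defines exactly the connected frames.

No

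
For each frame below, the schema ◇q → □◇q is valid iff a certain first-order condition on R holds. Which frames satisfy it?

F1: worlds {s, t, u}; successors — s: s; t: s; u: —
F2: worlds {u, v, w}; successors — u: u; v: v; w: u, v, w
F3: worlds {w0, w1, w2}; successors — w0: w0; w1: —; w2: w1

F1

This is the axiom for the Euclidean property; its first-order frame correspondent is ∀x ∀y ∀z (Rxy ∧ Rxz → Ryz).
F1: holds.
F2: fails — Rwu and Rww but not Ruw.
F3: fails — Rw2w1 and Rw2w1 but not Rw1w1.
Valid on: F1.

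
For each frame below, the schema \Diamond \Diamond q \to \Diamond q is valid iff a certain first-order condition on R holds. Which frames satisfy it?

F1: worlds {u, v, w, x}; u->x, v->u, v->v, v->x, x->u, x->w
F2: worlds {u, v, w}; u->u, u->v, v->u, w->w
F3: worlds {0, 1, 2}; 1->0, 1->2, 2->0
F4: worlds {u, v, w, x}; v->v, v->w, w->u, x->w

F3

Frame correspondent (Sahlqvist): \forall x \forall y \forall z (Rxy \wedge Ryz \to Rxz) — i.e. transitivity.
F1: fails — Rxu and Rux but not Rxx.
F2: fails — Rvu and Ruv but not Rvv.
F3: ✓.
F4: fails — Rxw and Rwu but not Rxu.
Valid on: F3.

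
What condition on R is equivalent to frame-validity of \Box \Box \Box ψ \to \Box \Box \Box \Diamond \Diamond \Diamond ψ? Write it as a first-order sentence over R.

This is a Sahlqvist (Geach-type) schema ◇^0□^3ψ → □^3◇^3ψ.
First-order correspondent: \forall x \forall z (x R^3 z \to \exists w (x R^3 w \wedge z R^3 w)).

\forall x \forall z (x R^3 z \to \exists w (x R^3 w \wedge z R^3 w))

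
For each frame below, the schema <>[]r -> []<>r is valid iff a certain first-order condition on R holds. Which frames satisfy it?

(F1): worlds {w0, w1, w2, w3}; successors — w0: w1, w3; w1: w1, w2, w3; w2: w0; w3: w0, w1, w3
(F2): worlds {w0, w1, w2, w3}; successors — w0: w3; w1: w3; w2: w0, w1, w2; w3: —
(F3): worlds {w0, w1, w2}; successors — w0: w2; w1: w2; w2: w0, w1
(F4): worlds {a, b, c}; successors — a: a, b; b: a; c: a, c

Frame correspondent (Sahlqvist): forall x forall y forall z (Rxy & Rxz -> exists w (Ryw & Rzw)) — i.e. convergence.
(F1): fails — Rw1w2 and Rw1w1 but w2 and w1 have no common successor.
(F2): fails — Rw0w3 and Rw0w3 but w3 and w3 have no common successor.
(F3): condition met.
(F4): condition met.
Valid on: (F3), (F4).

(F3), (F4)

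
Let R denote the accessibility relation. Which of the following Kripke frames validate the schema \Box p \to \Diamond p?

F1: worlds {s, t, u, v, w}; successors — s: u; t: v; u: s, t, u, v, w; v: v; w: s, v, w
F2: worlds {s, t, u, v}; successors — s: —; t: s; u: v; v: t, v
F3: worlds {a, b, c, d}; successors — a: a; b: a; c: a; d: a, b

F1, F3

This is the axiom for seriality; its first-order frame correspondent is \forall x \exists y Rxy.
F1: holds.
F2: fails — world s has no successor.
F3: holds.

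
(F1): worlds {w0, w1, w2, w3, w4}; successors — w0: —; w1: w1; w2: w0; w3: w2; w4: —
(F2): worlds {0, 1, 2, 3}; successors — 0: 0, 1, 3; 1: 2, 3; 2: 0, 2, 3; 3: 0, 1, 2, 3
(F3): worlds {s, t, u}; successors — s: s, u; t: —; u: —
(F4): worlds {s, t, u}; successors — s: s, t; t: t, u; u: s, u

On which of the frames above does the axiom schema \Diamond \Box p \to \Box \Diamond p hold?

The schema corresponds to convergence: \forall x \forall y \forall z (Rxy \wedge Rxz \to \exists w (Ryw \wedge Rzw)).
(F1): fails — Rw2w0 and Rw2w0 but w0 and w0 have no common successor.
(F2): satisfies the condition.
(F3): fails — Rsu and Rsu but u and u have no common successor.
(F4): satisfies the condition.

(F2), (F4)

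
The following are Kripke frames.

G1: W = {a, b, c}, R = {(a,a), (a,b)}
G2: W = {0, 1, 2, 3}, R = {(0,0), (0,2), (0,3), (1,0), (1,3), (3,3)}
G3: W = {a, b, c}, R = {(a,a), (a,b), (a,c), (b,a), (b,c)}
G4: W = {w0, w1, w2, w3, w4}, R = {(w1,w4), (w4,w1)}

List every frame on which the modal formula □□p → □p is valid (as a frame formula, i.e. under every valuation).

The schema corresponds to density: ∀x ∀y (Rxy → ∃z (Rxz ∧ Rzy)).
G1: condition met.
G2: condition met.
G3: condition met.
G4: fails — Rw1w4 but no z with Rw1z and Rzw4.
Valid on: G1, G2, G3.

G1, G2, G3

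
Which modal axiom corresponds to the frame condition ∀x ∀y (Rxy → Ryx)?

p → □◇p

This is symmetry; the standard corresponding axiom is B: p → □◇p.
Suppose p→□◇p is valid. Take Rxy and set V(p)={x}. Then p at x, so □◇p at x, so ◇p at y, so some z with Ryz has p; z=x, i.e. Ryx.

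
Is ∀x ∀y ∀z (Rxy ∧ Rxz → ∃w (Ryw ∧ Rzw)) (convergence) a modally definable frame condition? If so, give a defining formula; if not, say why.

Definable; ◇□q → □◇q defines it

The condition is convergence. A defining modal formula is ◇□q → □◇q.
Suppose ◇□q→□◇q is valid. Take Rxy, Rxz and set V(q)={w : Ryw}. Then □q at y so ◇□q at x, so □◇q at x, so ◇q at z, giving w with Rzw and Ryw.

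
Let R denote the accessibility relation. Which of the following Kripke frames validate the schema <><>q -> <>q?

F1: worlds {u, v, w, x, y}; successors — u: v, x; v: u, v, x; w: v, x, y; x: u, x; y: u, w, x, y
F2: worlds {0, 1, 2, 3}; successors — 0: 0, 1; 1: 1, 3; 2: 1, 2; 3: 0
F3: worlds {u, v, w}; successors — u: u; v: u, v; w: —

F3

This is the axiom for transitivity; its first-order frame correspondent is forall x forall y forall z (Rxy & Ryz -> Rxz).
F1: fails — Ruv and Rvu but not Ruu.
F2: fails — R01 and R13 but not R03.
F3: holds.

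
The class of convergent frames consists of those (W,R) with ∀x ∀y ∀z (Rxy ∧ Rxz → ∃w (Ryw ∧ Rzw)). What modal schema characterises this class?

A defining formula is ◇□s → □◇s (the .2 axiom).
Suppose ◇□s→□◇s is valid. Take Rxy, Rxz and set V(s)={w : Ryw}. Then □s at y so ◇□s at x, so □◇s at x, so ◇s at z, giving w with Rzw and Ryw.

◇□s → □◇s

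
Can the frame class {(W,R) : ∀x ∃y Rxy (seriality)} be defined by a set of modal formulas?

Definable; □r → ◇r defines it

This is a Sahlqvist condition; the D axiom □r → ◇r defines it.
Suppose □r→◇r is valid. At any x set V(r)=W. Then □r at x, so ◇r at x, so x has a successor.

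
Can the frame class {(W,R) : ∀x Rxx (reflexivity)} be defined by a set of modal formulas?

Yes, by □r → r

The condition is reflexivity. A defining modal formula is □r → r.
Suppose □r→r is valid. At any x set V(r)={w : Rxw}. Then □r holds at x, so r holds at x, i.e. Rxx.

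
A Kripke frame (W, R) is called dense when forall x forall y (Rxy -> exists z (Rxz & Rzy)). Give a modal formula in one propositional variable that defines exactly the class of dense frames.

The condition is density. The C4 schema □□ψ → □ψ defines it.
Suppose □□ψ→□ψ is valid. Take Rxy and set V(ψ)={w : xR²w}. Then □□ψ at x, so □ψ at x, so ψ at y, i.e. ∃z(Rxz∧Rzy).

□□ψ → □ψ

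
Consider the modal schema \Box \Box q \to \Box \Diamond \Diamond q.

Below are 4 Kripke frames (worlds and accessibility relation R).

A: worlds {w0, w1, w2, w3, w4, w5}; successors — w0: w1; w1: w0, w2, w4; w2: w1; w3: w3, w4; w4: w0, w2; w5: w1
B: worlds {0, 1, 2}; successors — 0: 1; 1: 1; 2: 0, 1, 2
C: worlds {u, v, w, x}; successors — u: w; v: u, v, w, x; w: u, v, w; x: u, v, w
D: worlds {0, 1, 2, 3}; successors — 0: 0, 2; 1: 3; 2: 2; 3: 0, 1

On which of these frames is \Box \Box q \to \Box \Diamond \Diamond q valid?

B, C, D

The schema corresponds to a generalized confluence (Geach) condition: \forall x \forall z (xRz \to \exists w (x R^2 w \wedge z R^2 w)).
A: fails — w3Rw4 but no w with w3R²w and w4R²w.
B: holds.
C: holds.
D: holds.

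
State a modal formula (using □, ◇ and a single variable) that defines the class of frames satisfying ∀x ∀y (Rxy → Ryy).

□(□ψ → ψ)

The condition is shift-reflexivity. The T□ schema □(□ψ → ψ) defines it.
Suppose □(□ψ→ψ) is valid. Take Rxy and set V(ψ)={w : Ryw}. Then at y, □ψ holds; since □(□ψ→ψ) at x, □ψ→ψ at y, so ψ at y, i.e. Ryy.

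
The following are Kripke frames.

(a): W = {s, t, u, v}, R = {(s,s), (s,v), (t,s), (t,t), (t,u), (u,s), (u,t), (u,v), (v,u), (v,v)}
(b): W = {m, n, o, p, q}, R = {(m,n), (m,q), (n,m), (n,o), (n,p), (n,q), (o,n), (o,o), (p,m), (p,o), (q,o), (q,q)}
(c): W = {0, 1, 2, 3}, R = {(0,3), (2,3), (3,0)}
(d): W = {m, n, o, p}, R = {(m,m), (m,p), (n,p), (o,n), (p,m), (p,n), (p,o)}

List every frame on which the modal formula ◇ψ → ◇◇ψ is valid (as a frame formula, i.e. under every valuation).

(a)

The schema corresponds to a generalized confluence (Geach) condition: ∀x ∀y (xRy → ∃w (y = w ∧ xR²w)).
(a): holds.
(b): fails — mRn but no w with n=w and mR²w.
(c): fails — 0R3 but no w with 3=w and 0R²w.
(d): fails — nRp but no w with p=w and nR²w.
Valid on: (a).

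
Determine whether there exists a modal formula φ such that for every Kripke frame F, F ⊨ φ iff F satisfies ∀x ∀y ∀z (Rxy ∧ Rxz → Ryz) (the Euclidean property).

This is a Sahlqvist condition; the 5 axiom ◇r → □◇r defines it.

Yes, by ◇r → □◇r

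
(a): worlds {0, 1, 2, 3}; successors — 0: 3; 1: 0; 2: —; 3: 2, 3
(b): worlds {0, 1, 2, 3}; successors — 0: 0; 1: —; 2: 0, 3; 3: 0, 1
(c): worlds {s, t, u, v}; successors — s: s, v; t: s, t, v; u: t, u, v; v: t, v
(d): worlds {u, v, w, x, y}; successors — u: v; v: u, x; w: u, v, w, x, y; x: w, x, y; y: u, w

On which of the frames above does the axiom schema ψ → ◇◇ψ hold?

This is the axiom for a generalized confluence (Geach) condition; its first-order frame correspondent is ∀x ∃w (x = w ∧ xR²w).
(a): fails — at 0 but no w with 0=w and 0R²w.
(b): fails — at 1 but no w with 1=w and 1R²w.
(c): condition met.
(d): condition met.

(c), (d)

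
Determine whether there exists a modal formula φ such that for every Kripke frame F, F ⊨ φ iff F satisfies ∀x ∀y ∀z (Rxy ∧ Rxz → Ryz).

Yes, by ◇q → □◇q

Yes: it is the Euclidean property, defined by the 5 schema ◇q → □◇q.
Suppose ◇q→□◇q is valid. Take Rxy, Rxz and set V(q)={y}. Then ◇q at x, so □◇q at x, so ◇q at z, so some w with Rzw has q; w=y, i.e. Rzy. By symmetry of the argument, Ryz.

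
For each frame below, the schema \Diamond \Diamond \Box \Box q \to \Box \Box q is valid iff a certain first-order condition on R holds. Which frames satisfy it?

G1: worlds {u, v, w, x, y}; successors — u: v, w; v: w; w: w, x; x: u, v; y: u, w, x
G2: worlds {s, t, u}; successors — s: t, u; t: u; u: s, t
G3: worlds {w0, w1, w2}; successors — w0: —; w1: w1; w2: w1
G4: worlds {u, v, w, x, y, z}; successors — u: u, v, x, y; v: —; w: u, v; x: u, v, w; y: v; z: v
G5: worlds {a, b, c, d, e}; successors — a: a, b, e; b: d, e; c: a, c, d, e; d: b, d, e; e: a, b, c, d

The schema corresponds to a generalized confluence (Geach) condition: \forall x \forall y \forall z ((x R^2 y \wedge x R^2 z) \to \exists w (y R^2 w \wedge z = w)).
G1: fails — uR²x, uR²x but no t with xR²t and x=t.
G2: fails — sR²t, sR²u but no w with tR²w and u=w.
G3: condition met.
G4: fails — uR²v, uR²u but no t with vR²t and u=t.
G5: condition met.

G3, G5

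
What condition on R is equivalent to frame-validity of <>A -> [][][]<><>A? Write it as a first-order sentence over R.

forall x forall y forall z ((xRy & x R^3 z) -> exists w (y = w & z R^2 w))

This is a Sahlqvist (Geach-type) schema ◇^1□^0A → □^3◇^2A.
First-order correspondent: forall x forall y forall z ((xRy & x R^3 z) -> exists w (y = w & z R^2 w)).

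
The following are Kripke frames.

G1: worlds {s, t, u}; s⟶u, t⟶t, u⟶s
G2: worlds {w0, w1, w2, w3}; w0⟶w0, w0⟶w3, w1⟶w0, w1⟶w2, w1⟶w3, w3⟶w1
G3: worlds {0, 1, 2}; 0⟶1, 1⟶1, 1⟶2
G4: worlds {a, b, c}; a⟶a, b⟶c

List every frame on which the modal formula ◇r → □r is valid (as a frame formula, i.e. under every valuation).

The schema corresponds to partial functionality: ∀x ∀y ∀z (Rxy ∧ Rxz → y = z).
G1: holds.
G2: fails — w0 sees both w0 and w3.
G3: fails — 1 sees both 1 and 2.
G4: holds.
Valid on: G1, G4.

G1, G4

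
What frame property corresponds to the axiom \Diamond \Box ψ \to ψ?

Symmetry

This is a form of the B axiom.
Its frame correspondent is symmetry — \forall x \forall y (Rxy \to Ryx).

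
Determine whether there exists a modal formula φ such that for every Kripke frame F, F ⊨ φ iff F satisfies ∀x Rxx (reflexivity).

The condition is reflexivity. A defining modal formula is □q → q.
Suppose □q→q is valid. At any x set V(q)={w : Rxw}. Then □q holds at x, so q holds at x, i.e. Rxx.

Yes, by □q → q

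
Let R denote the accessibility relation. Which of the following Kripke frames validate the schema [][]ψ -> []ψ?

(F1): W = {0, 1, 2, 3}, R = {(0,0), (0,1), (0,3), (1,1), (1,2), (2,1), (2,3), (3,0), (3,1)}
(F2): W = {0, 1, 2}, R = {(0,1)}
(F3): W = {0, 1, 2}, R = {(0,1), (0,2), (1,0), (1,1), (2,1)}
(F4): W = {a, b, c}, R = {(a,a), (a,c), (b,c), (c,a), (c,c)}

(F4)

The schema corresponds to density: forall x forall y (Rxy -> exists z (Rxz & Rzy)).
(F1): fails — R23 but no z with R2z and Rz3.
(F2): fails — R01 but no z with R0z and Rz1.
(F3): fails — R02 but no z with R0z and Rz2.
(F4): condition met.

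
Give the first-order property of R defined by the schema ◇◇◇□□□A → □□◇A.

∀x ∀y ∀z ((xR³y ∧ xR²z) → ∃w (yR³w ∧ zRw))

This is a Sahlqvist (Geach-type) schema ◇^3□^3A → □^2◇^1A.
Minimal-valuation argument: fix x; take any y with xR^3y and any z with xR^2z. Set V(A) to the set of worlds R-reachable from y in exactly 3 steps. Then □^3A holds at y, so the antecedent holds at x; validity forces ◇^1A at z, giving a w with zR^1w and yR^3w.
First-order correspondent: ∀x ∀y ∀z ((xR³y ∧ xR²z) → ∃w (yR³w ∧ zRw)).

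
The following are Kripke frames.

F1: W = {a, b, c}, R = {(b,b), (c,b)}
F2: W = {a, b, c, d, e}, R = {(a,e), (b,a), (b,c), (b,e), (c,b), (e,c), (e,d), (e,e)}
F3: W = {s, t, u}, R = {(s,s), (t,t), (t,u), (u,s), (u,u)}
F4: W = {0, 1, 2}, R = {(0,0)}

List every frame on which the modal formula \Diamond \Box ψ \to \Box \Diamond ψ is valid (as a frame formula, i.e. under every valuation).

This is the axiom for convergence; its first-order frame correspondent is \forall x \forall y \forall z (Rxy \wedge Rxz \to \exists w (Ryw \wedge Rzw)).
F1: holds.
F2: fails — Rbc and Rba but c and a have no common successor.
F3: holds.
F4: holds.
Valid on: F1, F3, F4.

F1, F3, F4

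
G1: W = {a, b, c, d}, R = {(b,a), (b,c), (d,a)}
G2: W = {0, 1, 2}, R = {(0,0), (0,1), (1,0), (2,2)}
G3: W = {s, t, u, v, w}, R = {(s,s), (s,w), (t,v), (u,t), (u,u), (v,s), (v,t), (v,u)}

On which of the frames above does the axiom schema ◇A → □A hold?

Frame correspondent (Sahlqvist): ∀x ∀y ∀z (Rxy ∧ Rxz → y = z) — i.e. partial functionality.
G1: fails — b sees both a and c.
G2: fails — 0 sees both 0 and 1.
G3: fails — s sees both s and w.

none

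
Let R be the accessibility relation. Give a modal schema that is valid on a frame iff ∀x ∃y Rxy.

□ψ → ◇ψ

A defining formula is □ψ → ◇ψ (the D axiom).
Suppose □ψ→◇ψ is valid. At any x set V(ψ)=W. Then □ψ at x, so ◇ψ at x, so x has a successor.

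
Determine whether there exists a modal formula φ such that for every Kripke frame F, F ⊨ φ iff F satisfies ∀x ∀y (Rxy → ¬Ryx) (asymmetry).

If a class were modally definable it would be closed under surjective bounded morphisms (Goldblatt–Thomason).
The 5-cycle (worlds 0,1,2,3,4 with 0→1→2→3→4→0) is asymmetric. Mapping every world to a single reflexive point • is a surjective bounded morphism, and the reflexive point is not asymmetric (R•• but asymmetry requires ¬R••).
So the class is not modally definable.

No — not modally definable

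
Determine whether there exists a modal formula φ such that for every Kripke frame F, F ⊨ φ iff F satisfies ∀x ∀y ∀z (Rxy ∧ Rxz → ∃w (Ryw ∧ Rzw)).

Definable; ◇□p → □◇p defines it

Yes: it is convergence, defined by the .2 schema ◇□p → □◇p.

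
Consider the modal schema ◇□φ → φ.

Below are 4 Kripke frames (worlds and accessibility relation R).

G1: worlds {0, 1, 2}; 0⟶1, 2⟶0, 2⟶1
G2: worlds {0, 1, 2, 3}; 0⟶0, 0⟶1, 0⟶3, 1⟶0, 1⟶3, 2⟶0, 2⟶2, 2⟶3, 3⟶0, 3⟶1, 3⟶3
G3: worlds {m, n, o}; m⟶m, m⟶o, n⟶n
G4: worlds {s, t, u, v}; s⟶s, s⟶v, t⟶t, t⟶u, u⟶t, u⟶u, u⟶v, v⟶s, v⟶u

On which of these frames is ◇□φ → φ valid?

G4

Frame correspondent (Sahlqvist): ∀x ∀y (Rxy → Ryx) — i.e. symmetry.
G1: fails — R01 but not R10.
G2: fails — R23 but not R32.
G3: fails — Rmo but not Rom.
G4: condition met.
Valid on: G4.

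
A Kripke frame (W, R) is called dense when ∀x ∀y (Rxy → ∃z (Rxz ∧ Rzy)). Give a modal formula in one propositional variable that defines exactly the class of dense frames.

□□q → □q

The condition is density. The C4 schema □□q → □q defines it.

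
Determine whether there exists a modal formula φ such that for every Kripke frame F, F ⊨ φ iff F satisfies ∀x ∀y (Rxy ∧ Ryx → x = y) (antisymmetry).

Not modally definable

Modal frame validity is preserved under surjective bounded morphisms.
The 4-cycle (worlds a,b,c,d with a→b→c→d→a) is antisymmetric. Sending even-indexed worlds to • and odd-indexed worlds to ∘ is a surjective bounded morphism onto the two-world frame with •↔∘, which is not antisymmetric.
So the class is not modally definable.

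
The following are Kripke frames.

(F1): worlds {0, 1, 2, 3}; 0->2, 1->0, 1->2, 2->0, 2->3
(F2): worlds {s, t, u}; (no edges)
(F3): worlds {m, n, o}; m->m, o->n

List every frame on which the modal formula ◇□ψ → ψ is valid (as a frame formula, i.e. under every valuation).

The schema corresponds to symmetry: ∀x ∀y (Rxy → Ryx).
(F1): fails — R10 but not R01.
(F2): holds.
(F3): fails — Ron but not Rno.

(F2)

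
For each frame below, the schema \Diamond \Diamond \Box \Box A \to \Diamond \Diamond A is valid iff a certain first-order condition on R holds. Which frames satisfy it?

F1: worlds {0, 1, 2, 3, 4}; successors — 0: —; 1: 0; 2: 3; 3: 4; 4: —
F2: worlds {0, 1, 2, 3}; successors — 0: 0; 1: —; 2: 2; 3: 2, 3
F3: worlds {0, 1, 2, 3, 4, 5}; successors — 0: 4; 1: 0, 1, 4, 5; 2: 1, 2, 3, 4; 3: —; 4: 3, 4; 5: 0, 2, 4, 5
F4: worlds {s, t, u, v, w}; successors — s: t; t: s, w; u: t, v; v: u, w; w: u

F2

Frame correspondent (Sahlqvist): \forall x \forall y (x R^2 y \to \exists w (y R^2 w \wedge x R^2 w)) — i.e. a generalized confluence (Geach) condition.
F1: fails — 2R²4 but no w with 4R²w and 2R²w.
F2: satisfies the condition.
F3: fails — 0R²3 but no w with 3R²w and 0R²w.
F4: fails — sR²w but no w* with wR²w* and sR²w*.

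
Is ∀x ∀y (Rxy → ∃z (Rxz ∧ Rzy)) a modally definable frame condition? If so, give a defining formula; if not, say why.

Yes: it is density, defined by the C4 schema □□r → □r.
Suppose □□r→□r is valid. Take Rxy and set V(r)={w : xR²w}. Then □□r at x, so □r at x, so r at y, i.e. ∃z(Rxz∧Rzy).

Yes — defined by □□r → □r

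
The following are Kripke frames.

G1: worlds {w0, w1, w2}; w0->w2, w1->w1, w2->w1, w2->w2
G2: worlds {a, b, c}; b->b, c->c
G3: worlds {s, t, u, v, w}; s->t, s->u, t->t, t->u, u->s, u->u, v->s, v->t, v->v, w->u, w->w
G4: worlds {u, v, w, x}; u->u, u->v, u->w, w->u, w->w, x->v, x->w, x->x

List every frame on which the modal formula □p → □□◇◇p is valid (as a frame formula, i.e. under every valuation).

Frame correspondent (Sahlqvist): ∀x ∀z (xR²z → ∃w (xRw ∧ zR²w)) — i.e. a generalized confluence (Geach) condition.
G1: fails — w0R²w1 but no w with w0Rw and w1R²w.
G2: holds.
G3: holds.
G4: fails — uR²v but no t with uRt and vR²t.
Valid on: G2, G3.

G2, G3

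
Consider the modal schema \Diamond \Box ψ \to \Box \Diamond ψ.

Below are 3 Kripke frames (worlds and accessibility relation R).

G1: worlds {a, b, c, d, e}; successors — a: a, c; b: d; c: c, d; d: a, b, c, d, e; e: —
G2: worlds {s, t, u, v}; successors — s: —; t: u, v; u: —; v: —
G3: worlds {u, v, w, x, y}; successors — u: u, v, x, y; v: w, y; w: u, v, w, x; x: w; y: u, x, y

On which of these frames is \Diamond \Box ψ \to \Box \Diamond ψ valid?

Frame correspondent (Sahlqvist): \forall x \forall y \forall z (Rxy \wedge Rxz \to \exists w (Ryw \wedge Rzw)) — i.e. convergence.
G1: fails — Rde and Rde but e and e have no common successor.
G2: fails — Rtu and Rtu but u and u have no common successor.
G3: fails — Ruu and Rux but u and x have no common successor.

none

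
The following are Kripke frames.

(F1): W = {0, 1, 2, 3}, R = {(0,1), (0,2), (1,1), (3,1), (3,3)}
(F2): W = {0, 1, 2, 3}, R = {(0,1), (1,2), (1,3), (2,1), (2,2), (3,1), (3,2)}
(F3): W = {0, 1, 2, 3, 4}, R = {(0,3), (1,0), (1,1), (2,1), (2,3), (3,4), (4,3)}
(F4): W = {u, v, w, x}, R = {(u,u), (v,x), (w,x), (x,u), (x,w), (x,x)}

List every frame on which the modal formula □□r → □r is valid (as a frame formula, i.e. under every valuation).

(F4)

This is the axiom for density; its first-order frame correspondent is ∀x ∀y (Rxy → ∃z (Rxz ∧ Rzy)).
(F1): fails — R02 but no z with R0z and Rz2.
(F2): fails — R01 but no z with R0z and Rz1.
(F3): fails — R34 but no z with R3z and Rz4.
(F4): ✓.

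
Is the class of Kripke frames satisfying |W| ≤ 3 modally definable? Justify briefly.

No — not modally definable

If a class were modally definable it would be closed under disjoint unions (Goldblatt–Thomason).
Any modal formula valid on each of 4 disjoint one-world frames is valid on their disjoint union (validity is preserved under disjoint unions). Each one-world frame has |W|=1≤3, but the union has |W|=4.
So the class is not modally definable.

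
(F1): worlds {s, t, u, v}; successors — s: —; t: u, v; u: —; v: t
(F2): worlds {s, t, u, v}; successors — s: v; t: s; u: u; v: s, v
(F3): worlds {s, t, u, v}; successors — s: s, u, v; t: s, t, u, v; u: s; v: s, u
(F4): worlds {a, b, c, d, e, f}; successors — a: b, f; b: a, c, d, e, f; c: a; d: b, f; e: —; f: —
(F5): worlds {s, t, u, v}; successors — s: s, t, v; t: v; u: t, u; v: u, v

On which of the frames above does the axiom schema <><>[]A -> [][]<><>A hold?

The schema corresponds to a generalized confluence (Geach) condition: forall x forall y forall z ((x R^2 y & x R^2 z) -> exists w (yRw & z R^2 w)).
(F1): fails — tR²t, tR²t but no w with tRw and tR²w.
(F2): satisfies the condition.
(F3): satisfies the condition.
(F4): fails — aR²a, aR²e but no w with aRw and eR²w.
(F5): satisfies the condition.
Valid on: (F2), (F3), (F5).

(F2), (F3), (F5)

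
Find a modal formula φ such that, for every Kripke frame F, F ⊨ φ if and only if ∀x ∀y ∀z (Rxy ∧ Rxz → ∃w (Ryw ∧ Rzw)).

◇□s → □◇s

This is convergence; the standard corresponding axiom is .2: ◇□s → □◇s.
Suppose ◇□s→□◇s is valid. Take Rxy, Rxz and set V(s)={w : Ryw}. Then □s at y so ◇□s at x, so □◇s at x, so ◇s at z, giving w with Rzw and Ryw.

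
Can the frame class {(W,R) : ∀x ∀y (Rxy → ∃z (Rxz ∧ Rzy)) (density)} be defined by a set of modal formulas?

Yes, by □□q → □q

This is a Sahlqvist condition; the C4 axiom □□q → □q defines it.
Suppose □□q→□q is valid. Take Rxy and set V(q)={w : xR²w}. Then □□q at x, so □q at x, so q at y, i.e. ∃z(Rxz∧Rzy).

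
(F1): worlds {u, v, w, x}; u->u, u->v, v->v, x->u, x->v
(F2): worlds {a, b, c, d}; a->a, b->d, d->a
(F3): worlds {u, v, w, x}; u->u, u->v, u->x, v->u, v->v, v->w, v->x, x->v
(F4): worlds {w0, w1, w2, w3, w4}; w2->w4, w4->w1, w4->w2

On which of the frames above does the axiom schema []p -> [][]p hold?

(F1)

The schema corresponds to transitivity: forall x forall y forall z (Rxy & Ryz -> Rxz).
(F1): satisfies the condition.
(F2): fails — Rbd and Rda but not Rba.
(F3): fails — Ruv and Rvw but not Ruw.
(F4): fails — Rw2w4 and Rw4w2 but not Rw2w2.
Valid on: (F1).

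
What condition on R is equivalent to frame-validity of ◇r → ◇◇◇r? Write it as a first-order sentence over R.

∀x ∀y (xRy → ∃w (y = w ∧ xR³w))

This is a Sahlqvist (Geach-type) schema ◇^1□^0r → □^0◇^3r.
First-order correspondent: ∀x ∀y (xRy → ∃w (y = w ∧ xR³w)).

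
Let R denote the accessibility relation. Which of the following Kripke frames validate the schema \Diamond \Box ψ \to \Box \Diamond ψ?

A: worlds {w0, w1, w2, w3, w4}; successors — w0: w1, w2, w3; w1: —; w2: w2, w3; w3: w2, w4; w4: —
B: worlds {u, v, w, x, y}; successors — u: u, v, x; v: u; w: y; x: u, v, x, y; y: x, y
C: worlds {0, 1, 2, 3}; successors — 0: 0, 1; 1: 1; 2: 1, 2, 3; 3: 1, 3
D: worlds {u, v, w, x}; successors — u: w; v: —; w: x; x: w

This is the axiom for convergence; its first-order frame correspondent is \forall x \forall y \forall z (Rxy \wedge Rxz \to \exists w (Ryw \wedge Rzw)).
A: fails — Rw0w1 and Rw0w1 but w1 and w1 have no common successor.
B: fails — Rxy and Rxv but y and v have no common successor.
C: condition met.
D: condition met.

C, D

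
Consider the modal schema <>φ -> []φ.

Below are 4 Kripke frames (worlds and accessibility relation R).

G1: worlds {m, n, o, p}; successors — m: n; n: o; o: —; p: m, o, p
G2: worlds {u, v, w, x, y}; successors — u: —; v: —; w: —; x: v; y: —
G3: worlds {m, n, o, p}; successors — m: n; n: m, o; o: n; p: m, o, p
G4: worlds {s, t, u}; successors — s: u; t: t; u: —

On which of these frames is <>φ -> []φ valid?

The schema corresponds to partial functionality: forall x forall y forall z (Rxy & Rxz -> y = z).
G1: fails — p sees both m and o.
G2: satisfies the condition.
G3: fails — n sees both m and o.
G4: satisfies the condition.

G2, G4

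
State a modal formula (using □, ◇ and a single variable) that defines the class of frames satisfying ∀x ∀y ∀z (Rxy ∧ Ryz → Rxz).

The condition is transitivity. The 4 schema □r → □□r defines it.
Suppose □r→□□r is valid. Take Rxy, Ryz and set V(r)={w : Rxw}. Then □r at x, so □□r at x, so □r at y, so r at z, i.e. Rxz.

□r → □□r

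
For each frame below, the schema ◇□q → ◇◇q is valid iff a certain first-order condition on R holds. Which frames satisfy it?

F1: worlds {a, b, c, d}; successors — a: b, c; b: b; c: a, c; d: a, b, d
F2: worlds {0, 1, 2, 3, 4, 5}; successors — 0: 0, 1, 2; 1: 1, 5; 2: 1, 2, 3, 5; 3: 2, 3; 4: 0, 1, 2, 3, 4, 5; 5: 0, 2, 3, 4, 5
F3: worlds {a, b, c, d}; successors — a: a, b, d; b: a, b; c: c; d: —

This is the axiom for a generalized confluence (Geach) condition; its first-order frame correspondent is ∀x ∀y (xRy → ∃w (yRw ∧ xR²w)).
F1: satisfies the condition.
F2: satisfies the condition.
F3: fails — aRd but no w with dRw and aR²w.
Valid on: F1, F2.

F1, F2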